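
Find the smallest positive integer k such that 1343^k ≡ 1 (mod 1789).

The order of 1343 must divide p − 1 = 1788 = 2^2 · 3 · 149.
Divisors: 1, 2, 3, 4, 6, 12, 149, 298, 447, 596, 894, 1788.
Check each in increasing order: 1343^1 ≡ 1343;  1343^2 ≡ 337;  1343^3 ≡ 1763;  1343^4 ≡ 862;  1343^6 ≡ 676;  1343^12 ≡ 781;  1343^149 ≡ 1636;  1343^298 ≡ 152;  1343^447 ≡ 1.
Smallest exponent giving 1 is 447.

447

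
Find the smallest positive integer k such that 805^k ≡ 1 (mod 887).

The order of 805 must divide p − 1 = 886 = 2 · 443.
Divisors: 1, 2, 443, 886.
Check each in increasing order: 805^1 ≡ 805;  805^2 ≡ 515;  805^443 ≡ 1.
Smallest exponent giving 1 is 443.

443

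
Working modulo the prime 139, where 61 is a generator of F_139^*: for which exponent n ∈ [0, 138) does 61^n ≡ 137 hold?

28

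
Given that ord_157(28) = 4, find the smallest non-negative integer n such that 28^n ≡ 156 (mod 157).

Successive powers of 28 modulo 157:
  28^0=1  28^1=28  28^2=156
So 28^2 ≡ 156 (mod 157), giving n = 2.

2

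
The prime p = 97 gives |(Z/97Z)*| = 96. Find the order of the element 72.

48

The order of 72 must divide p − 1 = 96 = 2^5 · 3.
Divisors: 1, 2, 3, 4, 6, 8, 12, 16, 24, 32, 48, 96.
Check each in increasing order: 72^1 ≡ 72;  72^2 ≡ 43;  72^3 ≡ 89;  72^4 ≡ 6;  72^6 ≡ 64;  72^8 ≡ 36;  72^12 ≡ 22;  72^16 ≡ 35;  72^24 ≡ 96;  72^32 ≡ 61;  72^48 ≡ 1.
Smallest exponent giving 1 is 48.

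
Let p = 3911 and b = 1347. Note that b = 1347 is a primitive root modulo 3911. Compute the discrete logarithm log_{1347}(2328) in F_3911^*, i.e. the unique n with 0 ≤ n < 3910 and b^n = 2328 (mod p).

2262

Baby-step giant-step with m = ceil(sqrt(3910)) = 63.
Baby table (1347^j mod 3911 for j=0..62):
  0:1  1:1347  2:3616  3:1557  4:983  5:2183  6:3340  7:1330
  8:272  9:2661  10:1891  11:1116  12:1428  13:3215  14:1128  15:1948
  16:3586  17:257  18:2011  19:2405  20:1227  21:2327  22:1758  23:1871
  24:1553  25:3417  26:3363  27:1023  28:1309  29:3273  30:1034  31:482
  32:28  33:2517  34:3473  35:575  36:147  37:2459  38:3567  39:2041
  40:3705  41:199  42:2105  43:3871  44:874  45:67  46:296  47:3701
  48:2633  49:3285  50:1554  51:853  52:3068  53:2580  54:2292  55:1545
  56:463  57:1812  58:300  59:1267  60:1453  61:1691  62:1575
Giant step factor: 1347^(-63) ≡ 2052 (mod 3911).
Scan 2328·2052^i mod 3911 for i = 0, 1, …:
  i=0: 2328   i=1: 1725   i=2: 245   i=3: 2132
  i=4: 2366   i=5: 1481   i=6: 165   i=7: 2234
  i=8: 476   i=9: 2913     …   i=34: 3180
  i=35: 1812
Match at i=35, j=57: n = 35·63 + 57 = 2262.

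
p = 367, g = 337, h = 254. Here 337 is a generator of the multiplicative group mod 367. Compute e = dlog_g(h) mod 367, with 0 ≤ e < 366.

131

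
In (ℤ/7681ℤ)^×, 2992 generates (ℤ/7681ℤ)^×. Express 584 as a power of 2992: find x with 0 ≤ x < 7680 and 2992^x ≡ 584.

4380

Baby-step giant-step with m = ceil(sqrt(7680)) = 88.
Baby table (2992^j mod 7681 for j=0..87):
  0:1  1:2992  2:3699  3:6768  4:2740  5:2453  6:4021  7:2386
  8:3263  9:345  10:2986  11:1109  12:7617  13:537  14:1375  15:4665
  16:1303  17:4309  18:3810  19:916  20:6236  21:963  22:921  23:5834
  24:4096  25:4037  26:4172  27:999  28:1099  29:740  30:1952  31:2824
  32:308  33:7497  34:2504  35:2993  36:6691  37:2786  38:1827  39:5193
  40:6474  41:6407  42:5649  43:3608  44:3331  45:4095  46:1045  47:473
  48:1912  49:6040  50:5968  51:5612  52:438  53:4726  54:7152  55:7199
  56:1884  57:6755  58:2249  59:452  60:528  61:5171  62:2098  63:1839
  64:2692  65:4776  66:3132  67:124  68:2320  69:5497  70:2003  71:1796
  72:4613  73:7020  74:3986  75:5200  76:4375  77:1576  78:6939  79:7426
  80:5140  81:1518  82:2385  83:271  84:4327  85:3899  86:6050  87:5164
Giant step factor: 2992^(-88) ≡ 7207 (mod 7681).
Scan 584·7207^i mod 7681 for i = 0, 1, …:
  i=0: 584   i=1: 7381   i=2: 3942   i=3: 5656
  i=4: 7406   i=5: 7454   i=6: 64   i=7: 388
  i=8: 432   i=9: 2619     …   i=48: 5213
  i=49: 2320
Match at i=49, j=68: x = 49·88 + 68 = 4380.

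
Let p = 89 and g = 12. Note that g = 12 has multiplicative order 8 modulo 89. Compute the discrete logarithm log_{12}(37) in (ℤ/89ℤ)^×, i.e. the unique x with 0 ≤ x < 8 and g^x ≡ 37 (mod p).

Successive powers of 12 modulo 89:
  12^0=1  12^1=12  12^2=55  12^3=37
So 12^3 ≡ 37 (mod 89), giving x = 3.

3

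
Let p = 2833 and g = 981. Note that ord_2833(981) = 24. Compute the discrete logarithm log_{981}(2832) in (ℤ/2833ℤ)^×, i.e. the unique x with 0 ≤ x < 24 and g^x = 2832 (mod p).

12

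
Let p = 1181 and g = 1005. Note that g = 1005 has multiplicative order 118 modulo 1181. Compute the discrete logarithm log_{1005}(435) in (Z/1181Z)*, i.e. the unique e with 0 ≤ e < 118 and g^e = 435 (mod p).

98

Baby-step giant-step with m = ceil(sqrt(118)) = 11.
Baby table (1005^j mod 1181 for j=0..10):
  0:1  1:1005  2:270  3:901  4:859  5:1165  6:454  7:404
  8:937  9:428  10:256
Giant step factor: 1005^(-11) ≡ 763 (mod 1181).
Scan 435·763^i mod 1181 for i = 0, 1, …:
  i=0: 435   i=1: 44   i=2: 504   i=3: 727
  i=4: 812   i=5: 712   i=6: 1177   i=7: 491
  i=8: 256
Match at i=8, j=10: e = 8·11 + 10 = 98.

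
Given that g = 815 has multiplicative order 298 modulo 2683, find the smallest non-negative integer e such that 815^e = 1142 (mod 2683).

119

Baby-step giant-step with m = ceil(sqrt(298)) = 18.
Baby table (815^j mod 2683 for j=0..17):
  0:1  1:815  2:1524  3:2514  4:1781  5:12  6:1731  7:2190
  8:655  9:2591  10:144  11:1991  12:2133  13:2494  14:1579  15:1728
  16:2428  17:1449
Giant step factor: 815^(-18) ≡ 278 (mod 2683).
Scan 1142·278^i mod 2683 for i = 0, 1, …:
  i=0: 1142   i=1: 882   i=2: 1043   i=3: 190
  i=4: 1843   i=5: 2584   i=6: 1991
Match at i=6, j=11: e = 6·18 + 11 = 119.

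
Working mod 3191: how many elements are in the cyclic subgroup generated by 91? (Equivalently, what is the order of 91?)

3190

The order of 91 must divide p − 1 = 3190 = 2 · 5 · 11 · 29.
Divisors: 1, 2, 5, 10, 11, 22, 29, 55, 58, 110, 145, 290, 319, 638, 1595, 3190.
Check each in increasing order: 91^1 ≡ 91;  91^2 ≡ 1899;  91^5 ≡ 1851;  91^10 ≡ 2258;  91^11 ≡ 1254;  91^22 ≡ 2544;  91^29 ≡ 1761;  91^55 ≡ 231;  91^58 ≡ 2660;  91^110 ≡ 2305;  91^145 ≡ 957;  91^290 ≡ 32;  91^319 ≡ 2105;  91^638 ≡ 1917;  91^1595 ≡ 3190;  91^3190 ≡ 1.
Smallest exponent giving 1 is 3190.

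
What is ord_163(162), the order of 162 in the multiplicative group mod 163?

The order of 162 must divide p − 1 = 162 = 2 · 3^4.
Divisors: 1, 2, 3, 6, 9, 18, 27, 54, 81, 162.
Check each in increasing order: 162^1 ≡ 162;  162^2 ≡ 1.
Smallest exponent giving 1 is 2.

2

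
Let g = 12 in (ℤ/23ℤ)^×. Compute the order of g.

11

The order of 12 must divide p − 1 = 22 = 2 · 11.
Divisors: 1, 2, 11, 22.
Check each in increasing order: 12^1 ≡ 12;  12^2 ≡ 6;  12^11 ≡ 1.
Smallest exponent giving 1 is 11.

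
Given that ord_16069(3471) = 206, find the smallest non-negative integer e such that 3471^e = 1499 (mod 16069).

Baby-step giant-step with m = ceil(sqrt(206)) = 15.
Baby table (3471^j mod 16069 for j=0..14):
  0:1  1:3471  2:12160  3:10166  4:14731  5:15812  6:7817  7:8335
  8:6585  9:6417  10:1773  11:15725  12:11151  13:10969  14:5938
Giant step factor: 3471^(-15) ≡ 2659 (mod 16069).
Scan 1499·2659^i mod 16069 for i = 0, 1, …:
  i=0: 1499   i=1: 729   i=2: 10131   i=3: 6685
  i=4: 3101   i=5: 2162   i=6: 12125   i=7: 5961
  i=8: 6265   i=9: 11151
Match at i=9, j=12: e = 9·15 + 12 = 147.

147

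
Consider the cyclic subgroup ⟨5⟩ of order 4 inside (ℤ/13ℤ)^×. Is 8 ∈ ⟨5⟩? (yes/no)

⟨5⟩ has order 4; its elements mod 13 are {1, 5, 8, 12}.
8 is in this set.

yes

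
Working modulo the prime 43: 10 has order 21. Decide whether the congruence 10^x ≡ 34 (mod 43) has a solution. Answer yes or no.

no

⟨10⟩ has order 21; its elements mod 43 are {1, 4, 6, 9, 10, 11, 13, 14, 15, 16, 17, 21, 23, 24, 25, 31, 35, 36, 38, 40, 41}.
34 is not in this set.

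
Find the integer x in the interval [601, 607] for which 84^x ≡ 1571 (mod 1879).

606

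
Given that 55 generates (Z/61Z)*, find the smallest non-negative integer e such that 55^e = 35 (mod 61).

23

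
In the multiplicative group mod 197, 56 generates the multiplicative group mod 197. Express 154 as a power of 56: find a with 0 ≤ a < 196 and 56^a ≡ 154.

Baby-step giant-step with m = ceil(sqrt(196)) = 14.
Baby table (56^j mod 197 for j=0..13):
  0:1  1:56  2:181  3:89  4:59  5:152  6:41  7:129
  8:132  9:103  10:55  11:125  12:105  13:167
Giant step factor: 56^(-14) ≡ 161 (mod 197).
Scan 154·161^i mod 197 for i = 0, 1, …:
  i=0: 154   i=1: 169   i=2: 23   i=3: 157
  i=4: 61   i=5: 168   i=6: 59
Match at i=6, j=4: a = 6·14 + 4 = 88.

88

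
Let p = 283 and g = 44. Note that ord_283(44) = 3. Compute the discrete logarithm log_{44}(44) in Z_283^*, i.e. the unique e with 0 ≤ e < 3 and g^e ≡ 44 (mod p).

1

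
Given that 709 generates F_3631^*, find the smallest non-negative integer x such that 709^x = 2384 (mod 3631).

Baby-step giant-step with m = ceil(sqrt(3630)) = 61.
Baby table (709^j mod 3631 for j=0..60):
  0:1  1:709  2:1603  3:24  4:2492  5:2162  6:576  7:1712
  8:1054  9:2931  10:1147  11:3510  12:1355  13:2111  14:727  15:3472
  16:3461  17:2924  18:3446  19:3182  20:1187  21:2822  22:117  23:3071
  24:2370  25:2808  26:1084  27:2415  28:2034  29:599  30:3495  31:1613
  32:3483  33:367  34:2402  35:79  36:1546  37:3183  38:1896  39:794
  40:141  41:1932  42:901  43:3384  44:2796  45:3469  46:1334  47:1746
  48:3374  49:2968  50:1963  51:1094  52:2243  53:3540  54:839  55:2998
  56:1447  57:1981  58:2963  59:2049  60:341
Giant step factor: 709^(-61) ≡ 431 (mod 3631).
Scan 2384·431^i mod 3631 for i = 0, 1, …:
  i=0: 2384   i=1: 3562   i=2: 2940   i=3: 3552
  i=4: 2261   i=5: 1383   i=6: 589   i=7: 3320
  i=8: 306   i=9: 1170     …   i=32: 87
  i=33: 1187
Match at i=33, j=20: x = 33·61 + 20 = 2033.

2033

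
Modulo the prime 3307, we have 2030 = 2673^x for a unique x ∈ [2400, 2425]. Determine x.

Compute 2673^2400 mod 3307 = 2379, then multiply by 2673 repeatedly:
  2673^2400=2379  2673^2401=3013  2673^2402=1204  2673^2403=581  2673^2404=2030
Found 2030 at exponent 2404.

2404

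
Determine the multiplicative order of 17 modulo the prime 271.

The order of 17 must divide p − 1 = 270 = 2 · 3^3 · 5.
Divisors: 1, 2, 3, 5, 6, 9, 10, 15, 18, 27, 30, 45, 54, 90, 135, 270.
Check each in increasing order: 17^1 ≡ 17;  17^2 ≡ 18;  17^3 ≡ 35;  17^5 ≡ 88;  17^6 ≡ 141;  17^9 ≡ 57;  17^10 ≡ 156;  17^15 ≡ 178;  17^18 ≡ 268;  17^27 ≡ 100;  17^30 ≡ 248;  17^45 ≡ 242;  17^54 ≡ 244;  17^90 ≡ 28;  17^135 ≡ 1.
Smallest exponent giving 1 is 135.

135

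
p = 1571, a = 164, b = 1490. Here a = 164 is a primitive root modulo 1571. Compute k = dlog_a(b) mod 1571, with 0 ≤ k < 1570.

253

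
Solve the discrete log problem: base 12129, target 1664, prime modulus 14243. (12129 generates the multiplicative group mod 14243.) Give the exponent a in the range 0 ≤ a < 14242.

7888

Baby-step giant-step with m = ceil(sqrt(14242)) = 120.
Baby table (12129^j mod 14243 for j=0..119):
  0:1  1:12129  2:10937  3:9814  4:5255  5:470  6:3430  7:12910
  8:12091  9:5811  10:7255  11:2641  12:182  13:14056  14:10757  15:5773
  16:2129  17:82  18:11811  19:13768  20:7140  21:3620  22:10054  23:10643
  24:4638  25:8695  26:6483  27:10947  28:2917  29:681  30:13152  31:13251
  32:3367  33:3662  34:6724  35:14221  36:3779  37:1517  38:11980  39:12577
  40:3903  41:9998  42:840  43:4615  44:345  45:11306  46:13113  47:10239
  48:4114  49:5477  50:1181  51:10134  52:12439  53:10775  54:10450  55:13836
  56:5818  57:6700  58:7985  59:11908  60:8112  61:14047  62:1297  63:7041
  64:13504  65:9759  66:7581  67:11384  68:4894  69:8745  70:484  71:2320
  72:9355  73:7057  74:8166  75:13835  76:7932  77:10006  78:12414  79:6653
  80:7642  81:10617  82:2630  83:9193  84:7693  85:2504  86:4940  87:11202
  88:5081  89:12231  90:8954  91:191  92:9273  93:9489  94:8641  95:6695
  96:4312  97:14195  98:1771  99:2015  100:13190  101:4134  102:5926  103:6276
  104:7012  105:3595  106:5932  107:7835  108:1419  109:5507  110:8976  111:10655
  112:7756  113:11752  114:10307  115:2792  116:8557  117:13355  118:11399  119:1670
Giant step factor: 12129^(-120) ≡ 189 (mod 14243).
Scan 1664·189^i mod 14243 for i = 0, 1, …:
  i=0: 1664   i=1: 1150   i=2: 3705   i=3: 2338
  i=4: 349   i=5: 8989   i=6: 4004   i=7: 1877
  i=8: 12921   i=9: 6516     …   i=64: 1308
  i=65: 5081
Match at i=65, j=88: a = 65·120 + 88 = 7888.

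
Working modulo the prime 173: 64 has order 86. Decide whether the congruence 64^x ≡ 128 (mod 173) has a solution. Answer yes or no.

no

128 ∈ ⟨64⟩ iff 128^86 ≡ 1 (mod 173), since |⟨64⟩| = 86.
128^86 mod 173 = 172.
Since 172 ≠ 1, 128 does not lie in the subgroup.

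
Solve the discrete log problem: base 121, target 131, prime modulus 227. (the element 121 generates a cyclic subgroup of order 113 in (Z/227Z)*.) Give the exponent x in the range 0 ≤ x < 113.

Successive powers of 121 modulo 227:
  121^0=1  121^1=121  121^2=113  121^3=53  121^4=57  121^5=87
  121^6=85  121^7=70  121^8=71  121^9=192  121^10=78  121^11=131
So 121^11 ≡ 131 (mod 227), giving x = 11.

11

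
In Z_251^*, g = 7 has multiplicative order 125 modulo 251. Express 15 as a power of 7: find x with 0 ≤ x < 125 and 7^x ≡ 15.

Baby-step giant-step with m = ceil(sqrt(125)) = 12.
Baby table (7^j mod 251 for j=0..11):
  0:1  1:7  2:49  3:92  4:142  5:241  6:181  7:12
  8:84  9:86  10:100  11:198
Giant step factor: 7^(-12) ≡ 23 (mod 251).
Scan 15·23^i mod 251 for i = 0, 1, …:
  i=0: 15   i=1: 94   i=2: 154   i=3: 28
  i=4: 142
Match at i=4, j=4: x = 4·12 + 4 = 52.

52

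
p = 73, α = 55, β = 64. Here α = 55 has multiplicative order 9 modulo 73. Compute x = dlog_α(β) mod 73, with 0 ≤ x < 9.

Successive powers of 55 modulo 73:
  55^0=1  55^1=55  55^2=32  55^3=8  55^4=2  55^5=37
  55^6=64
So 55^6 ≡ 64 (mod 73), giving x = 6.

6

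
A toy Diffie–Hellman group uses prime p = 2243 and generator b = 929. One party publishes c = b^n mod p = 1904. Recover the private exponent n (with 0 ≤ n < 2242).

Baby-step giant-step with m = ceil(sqrt(2242)) = 48.
Baby table (929^j mod 2243 for j=0..47):
  0:1  1:929  2:1729  3:253  4:1765  5:52  6:1205  7:188
  8:1941  9:2060  10:461  11:2099  12:804  13:2240  14:1699  15:1542
  16:1484  17:1434  18:2087  19:871  20:1679  21:906  22:549  23:860
  24:432  25:2074  26:9  27:1632  28:2103  29:34  30:184  31:468
  32:1873  33:1692  34:1768  35:596  36:1906  37:947  38:507  39:2216
  40:1833  41:420  42:2141  43:1691  44:839  45:1110  46:1653  47:1425
Giant step factor: 929^(-48) ≡ 631 (mod 2243).
Scan 1904·631^i mod 2243 for i = 0, 1, …:
  i=0: 1904   i=1: 1419   i=2: 432
Match at i=2, j=24: n = 2·48 + 24 = 120.

120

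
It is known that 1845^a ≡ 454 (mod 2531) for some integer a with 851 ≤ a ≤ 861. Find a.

854

Compute 1845^851 mod 2531 = 1594, then multiply by 1845 repeatedly:
  1845^851=1594  1845^852=2439  1845^853=2368  1845^854=454
Found 454 at exponent 854.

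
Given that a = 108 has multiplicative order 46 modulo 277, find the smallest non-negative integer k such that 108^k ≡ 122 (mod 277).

43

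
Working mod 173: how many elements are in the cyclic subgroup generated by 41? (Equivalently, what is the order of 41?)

The order of 41 must divide p − 1 = 172 = 2^2 · 43.
Divisors: 1, 2, 4, 43, 86, 172.
Check each in increasing order: 41^1 ≡ 41;  41^2 ≡ 124;  41^4 ≡ 152;  41^43 ≡ 172;  41^86 ≡ 1.
Smallest exponent giving 1 is 86.

86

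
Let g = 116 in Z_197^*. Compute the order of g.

The order of 116 must divide p − 1 = 196 = 2^2 · 7^2.
Divisors: 1, 2, 4, 7, 14, 28, 49, 98, 196.
Check each in increasing order: 116^1 ≡ 116;  116^2 ≡ 60;  116^4 ≡ 54;  116^7 ≡ 161;  116^14 ≡ 114;  116^28 ≡ 191;  116^49 ≡ 196;  116^98 ≡ 1.
Smallest exponent giving 1 is 98.

98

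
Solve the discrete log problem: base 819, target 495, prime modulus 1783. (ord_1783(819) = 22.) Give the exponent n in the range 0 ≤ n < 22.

Successive powers of 819 modulo 1783:
  819^0=1  819^1=819  819^2=353  819^3=261  819^4=1582  819^5=1200
  819^6=367  819^7=1029  819^8=1175  819^9=1288  819^10=1119  819^11=1782
  819^12=964  819^13=1430  819^14=1522  819^15=201  819^16=583  819^17=1416
  819^18=754  819^19=608  819^20=495
So 819^20 ≡ 495 (mod 1783), giving n = 20.

20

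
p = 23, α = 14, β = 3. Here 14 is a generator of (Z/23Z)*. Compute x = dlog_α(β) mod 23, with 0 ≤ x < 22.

Successive powers of 14 modulo 23:
  14^0=1  14^1=14  14^2=12  14^3=7  14^4=6  14^5=15
  14^6=3
So 14^6 ≡ 3 (mod 23), giving x = 6.

6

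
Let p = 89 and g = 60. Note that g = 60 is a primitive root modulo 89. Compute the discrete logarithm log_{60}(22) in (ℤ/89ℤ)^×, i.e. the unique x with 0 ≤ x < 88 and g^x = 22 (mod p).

36

Baby-step giant-step with m = ceil(sqrt(88)) = 10.
Baby table (60^j mod 89 for j=0..9):
  0:1  1:60  2:40  3:86  4:87  5:58  6:9  7:6
  8:4  9:62
Giant step factor: 60^(-10) ≡ 84 (mod 89).
Scan 22·84^i mod 89 for i = 0, 1, …:
  i=0: 22   i=1: 68   i=2: 16   i=3: 9
Match at i=3, j=6: x = 3·10 + 6 = 36.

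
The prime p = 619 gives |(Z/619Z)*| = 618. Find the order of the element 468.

The order of 468 must divide p − 1 = 618 = 2 · 3 · 103.
Divisors: 1, 2, 3, 6, 103, 206, 309, 618.
Check each in increasing order: 468^1 ≡ 468;  468^2 ≡ 517;  468^3 ≡ 546;  468^6 ≡ 377;  468^103 ≡ 253;  468^206 ≡ 252;  468^309 ≡ 618;  468^618 ≡ 1.
Smallest exponent giving 1 is 618.

618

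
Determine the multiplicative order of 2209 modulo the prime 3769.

The order of 2209 must divide p − 1 = 3768 = 2^3 · 3 · 157.
Divisors: 1, 2, 3, 4, 6, 8, 12, 24, 157, 314, 471, 628, 942, 1256, 1884, 3768.
Check each in increasing order: 2209^1 ≡ 2209;  2209^2 ≡ 2595;  2209^3 ≡ 3475;  2209^4 ≡ 2591;  2209^6 ≡ 3518;  2209^8 ≡ 692;  2209^12 ≡ 2697;  2209^24 ≡ 3408;  2209^157 ≡ 1.
Smallest exponent giving 1 is 157.

157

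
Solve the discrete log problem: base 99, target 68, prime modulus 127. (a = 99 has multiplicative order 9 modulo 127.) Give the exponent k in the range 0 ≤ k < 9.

8

Successive powers of 99 modulo 127:
  99^0=1  99^1=99  99^2=22  99^3=19  99^4=103  99^5=37
  99^6=107  99^7=52  99^8=68
So 99^8 ≡ 68 (mod 127), giving k = 8.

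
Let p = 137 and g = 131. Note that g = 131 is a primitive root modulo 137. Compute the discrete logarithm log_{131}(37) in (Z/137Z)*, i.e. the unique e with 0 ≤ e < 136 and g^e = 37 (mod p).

34

Baby-step giant-step with m = ceil(sqrt(136)) = 12.
Baby table (131^j mod 137 for j=0..11):
  0:1  1:131  2:36  3:58  4:63  5:33  6:76  7:92
  8:133  9:24  10:130  11:42
Giant step factor: 131^(-12) ≡ 81 (mod 137).
Scan 37·81^i mod 137 for i = 0, 1, …:
  i=0: 37   i=1: 120   i=2: 130
Match at i=2, j=10: e = 2·12 + 10 = 34.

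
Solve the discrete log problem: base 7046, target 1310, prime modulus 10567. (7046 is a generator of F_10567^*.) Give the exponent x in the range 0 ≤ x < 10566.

8183

Baby-step giant-step with m = ceil(sqrt(10566)) = 103.
Baby table (7046^j mod 10567 for j=0..102):
  0:1  1:7046  2:2350  3:10178  4:6526  5:5179  6:3383  7:8033
  8:3666  9:4888  10:2995  11:471  12:628  13:7882  14:6987  15:9316
  16:8899  17:8343  18:557  19:4265  20:9209  21:5234  22:10501  23:10479
  24:3405  25:4540  26:2531  27:6897  28:9196  29:8739  30:1085  31:4969
  32:3103  33:615  34:820  35:8138  36:3806  37:8597  38:4418  39:9413
  40:5506  41:3819  42:5092  43:3267  44:4356  45:5808  46:7744  47:6803
  48:2026  49:9746  50:5950  51:4411  52:2359  53:10190  54:6542  55:1678
  56:9282  57:1809  58:2412  59:3216  60:4288  61:2195  62:6449  63:1554
  64:2072  65:6285  66:8380  67:7651  68:6679  69:5383  70:3655  71:1351
  72:8846  73:4750  74:2811  75:3748  76:1475  77:5489  78:274  79:7410
  80:9880  81:9651  82:2301  83:3068  84:7613  85:3106  86:619  87:7870
  88:6971  89:2250  90:3000  91:4000  92:1811  93:5937  94:7916  95:3510
  96:4680  97:6240  98:8320  99:7571  100:3050  101:7589  102:3074
Giant step factor: 7046^(-103) ≡ 3942 (mod 10567).
Scan 1310·3942^i mod 10567 for i = 0, 1, …:
  i=0: 1310   i=1: 7324   i=2: 2164   i=3: 2919
  i=4: 9802   i=5: 6532   i=6: 7932   i=7: 191
  i=8: 2665   i=9: 1832     …   i=78: 329
  i=79: 7744
Match at i=79, j=46: x = 79·103 + 46 = 8183.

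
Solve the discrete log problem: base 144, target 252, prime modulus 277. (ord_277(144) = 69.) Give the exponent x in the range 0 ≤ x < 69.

68

Baby-step giant-step with m = ceil(sqrt(69)) = 9.
Baby table (144^j mod 277 for j=0..8):
  0:1  1:144  2:238  3:201  4:136  5:194  6:236  7:190
  8:214
Giant step factor: 144^(-9) ≡ 273 (mod 277).
Scan 252·273^i mod 277 for i = 0, 1, …:
  i=0: 252   i=1: 100   i=2: 154   i=3: 215
  i=4: 248   i=5: 116   i=6: 90   i=7: 194
Match at i=7, j=5: x = 7·9 + 5 = 68.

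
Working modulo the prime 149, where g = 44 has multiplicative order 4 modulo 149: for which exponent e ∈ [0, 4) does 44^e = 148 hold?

2

Successive powers of 44 modulo 149:
  44^0=1  44^1=44  44^2=148
So 44^2 ≡ 148 (mod 149), giving e = 2.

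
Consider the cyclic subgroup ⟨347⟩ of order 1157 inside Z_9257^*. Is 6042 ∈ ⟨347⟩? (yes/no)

no

6042 ∈ ⟨347⟩ iff 6042^1157 ≡ 1 (mod 9257), since |⟨347⟩| = 1157.
6042^1157 mod 9257 = 8160.
Since 8160 ≠ 1, 6042 does not lie in the subgroup.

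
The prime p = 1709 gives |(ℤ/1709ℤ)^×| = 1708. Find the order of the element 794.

1708

The order of 794 must divide p − 1 = 1708 = 2^2 · 7 · 61.
Divisors: 1, 2, 4, 7, 14, 28, 61, 122, 244, 427, 854, 1708.
Check each in increasing order: 794^1 ≡ 794;  794^2 ≡ 1524;  794^4 ≡ 45;  794^7 ≡ 362;  794^14 ≡ 1160;  794^28 ≡ 617;  794^61 ≡ 1520;  794^122 ≡ 1541;  794^244 ≡ 880;  794^427 ≡ 1319;  794^854 ≡ 1708;  794^1708 ≡ 1.
Smallest exponent giving 1 is 1708.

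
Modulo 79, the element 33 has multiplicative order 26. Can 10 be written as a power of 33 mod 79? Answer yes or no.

10 ∈ ⟨33⟩ iff 10^26 ≡ 1 (mod 79), since |⟨33⟩| = 26.
10^26 mod 79 = 1.
Since 1 = 1, 10 lies in the subgroup.

yes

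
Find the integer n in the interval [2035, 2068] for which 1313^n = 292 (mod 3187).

2042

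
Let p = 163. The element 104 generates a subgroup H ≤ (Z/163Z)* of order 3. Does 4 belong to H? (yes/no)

no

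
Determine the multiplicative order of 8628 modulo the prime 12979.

2163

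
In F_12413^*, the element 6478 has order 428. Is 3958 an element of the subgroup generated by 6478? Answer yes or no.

3958 ∈ ⟨6478⟩ iff 3958^428 ≡ 1 (mod 12413), since |⟨6478⟩| = 428.
3958^428 mod 12413 = 1.
Since 1 = 1, 3958 lies in the subgroup.

yes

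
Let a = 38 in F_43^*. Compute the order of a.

The order of 38 must divide p − 1 = 42 = 2 · 3 · 7.
Divisors: 1, 2, 3, 6, 7, 14, 21, 42.
Check each in increasing order: 38^1 ≡ 38;  38^2 ≡ 25;  38^3 ≡ 4;  38^6 ≡ 16;  38^7 ≡ 6;  38^14 ≡ 36;  38^21 ≡ 1.
Smallest exponent giving 1 is 21.

21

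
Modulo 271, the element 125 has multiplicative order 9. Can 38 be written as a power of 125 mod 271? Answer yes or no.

no

⟨125⟩ has order 9; its elements mod 271 are {1, 28, 106, 125, 169, 178, 242, 248, 258}.
38 is not in this set.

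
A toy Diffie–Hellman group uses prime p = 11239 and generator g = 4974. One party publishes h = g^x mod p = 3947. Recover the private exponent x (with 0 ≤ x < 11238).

Baby-step giant-step with m = ceil(sqrt(11238)) = 107.
Baby table (4974^j mod 11239 for j=0..106):
  0:1  1:4974  2:3637  3:6887  4:10705  5:7527  6:2189  7:8734
  8:4181  9:4144  10:11169  11:229  12:3907  13:1187  14:3663  15:1343
  16:4116  17:6765  18:10783  19:2134  20:4900  21:6448  22:7485  23:6822
  24:2087  25:7141  26:4094  27:9727  28:9442  29:7966  30:5409  31:9439
  32:4283  33:5737  34:17  35:5885  36:5634  37:4689  38:2161  39:4330
  40:3496  41:2371  42:3643  43:3014  44:10049  45:3893  46:10224  47:8940
  48:6076  49:353  50:2538  51:2615  52:3487  53:2561  54:4627  55:8465
  56:3616  57:3584  58:1762  59:9007  60:2164  61:8013  62:3168  63:554
  64:2041  65:3117  66:5377  67:7617  68:289  69:10133  70:5866  71:1040
  72:3020  73:6176  74:3237  75:6590  76:5736  77:6282  78:2248  79:9986
  80:5223  81:5873  82:2141  83:6001  84:9429  85:10738  86:3084  87:9820
  88:11225  89:9037  90:5277  91:4733  92:7476  93:7012  94:3071  95:1353
  96:8900  97:9418  98:980  99:8033  100:1497  101:5860  102:4913  103:3676
  104:9810  105:6441  106:6384
Giant step factor: 4974^(-107) ≡ 8825 (mod 11239).
Scan 3947·8825^i mod 11239 for i = 0, 1, …:
  i=0: 3947   i=1: 2614   i=2: 6122   i=3: 777
  i=4: 1235   i=5: 8284   i=6: 7844   i=7: 2299
  i=8: 2280   i=9: 3190     …   i=58: 552
  i=59: 4913
Match at i=59, j=102: x = 59·107 + 102 = 6415.

6415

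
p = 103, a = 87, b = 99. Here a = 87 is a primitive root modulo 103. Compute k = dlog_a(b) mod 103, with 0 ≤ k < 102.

Baby-step giant-step with m = ceil(sqrt(102)) = 11.
Baby table (87^j mod 103 for j=0..10):
  0:1  1:87  2:50  3:24  4:28  5:67  6:61  7:54
  8:63  9:22  10:60
Giant step factor: 87^(-11) ≡ 78 (mod 103).
Scan 99·78^i mod 103 for i = 0, 1, …:
  i=0: 99   i=1: 100   i=2: 75   i=3: 82
  i=4: 10   i=5: 59   i=6: 70   i=7: 1
Match at i=7, j=0: k = 7·11 + 0 = 77.

77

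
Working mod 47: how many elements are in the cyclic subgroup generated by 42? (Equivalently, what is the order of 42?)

23

The order of 42 must divide p − 1 = 46 = 2 · 23.
Divisors: 1, 2, 23, 46.
Check each in increasing order: 42^1 ≡ 42;  42^2 ≡ 25;  42^23 ≡ 1.
Smallest exponent giving 1 is 23.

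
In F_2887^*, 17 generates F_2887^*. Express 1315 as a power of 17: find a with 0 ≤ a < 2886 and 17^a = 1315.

1113

Baby-step giant-step with m = ceil(sqrt(2886)) = 54.
Baby table (17^j mod 2887 for j=0..53):
  0:1  1:17  2:289  3:2026  4:2685  5:2340  6:2249  7:702
  8:386  9:788  10:1848  11:2546  12:2864  13:2496  14:2014  15:2481
  16:1759  17:1033  18:239  19:1176  20:2670  21:2085  22:801  23:2069
  24:529  25:332  26:2757  27:677  28:2848  29:2224  30:277  31:1822
  32:2104  33:1124  34:1786  35:1492  36:2268  37:1025  38:103  39:1751
  40:897  41:814  42:2290  43:1399  44:687  45:131  46:2227  47:328
  48:2689  49:2408  50:518  51:145  52:2465  53:1487
Giant step factor: 17^(-54) ≡ 488 (mod 2887).
Scan 1315·488^i mod 2887 for i = 0, 1, …:
  i=0: 1315   i=1: 806   i=2: 696   i=3: 1869
  i=4: 2667   i=5: 2346   i=6: 1596   i=7: 2245
  i=8: 1387   i=9: 1298     …   i=19: 2629
  i=20: 1124
Match at i=20, j=33: a = 20·54 + 33 = 1113.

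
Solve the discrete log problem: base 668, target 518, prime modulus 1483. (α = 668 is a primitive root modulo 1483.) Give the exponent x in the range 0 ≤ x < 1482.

1479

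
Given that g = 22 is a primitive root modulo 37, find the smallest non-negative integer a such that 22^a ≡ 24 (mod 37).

23

Successive powers of 22 modulo 37:
  22^0=1  22^1=22  22^2=3  22^3=29  22^4=9  22^5=13
  22^6=27  22^7=2  22^8=7  22^9=6  22^10=21  22^11=18
  22^12=26  22^13=17  22^14=4  22^15=14  22^16=12  22^17=5
  22^18=36  22^19=15  22^20=34  22^21=8  22^22=28  22^23=24
So 22^23 ≡ 24 (mod 37), giving a = 23.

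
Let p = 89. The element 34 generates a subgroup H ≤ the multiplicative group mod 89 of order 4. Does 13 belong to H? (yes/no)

no

⟨34⟩ has order 4; its elements mod 89 are {1, 34, 55, 88}.
13 is not in this set.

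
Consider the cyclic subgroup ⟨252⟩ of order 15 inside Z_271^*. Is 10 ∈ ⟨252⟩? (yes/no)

10 ∈ ⟨252⟩ iff 10^15 ≡ 1 (mod 271), since |⟨252⟩| = 15.
10^15 mod 271 = 1.
Since 1 = 1, 10 lies in the subgroup.

yes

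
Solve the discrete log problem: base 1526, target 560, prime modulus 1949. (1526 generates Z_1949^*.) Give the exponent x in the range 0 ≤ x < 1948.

1855

Baby-step giant-step with m = ceil(sqrt(1948)) = 45.
Baby table (1526^j mod 1949 for j=0..44):
  0:1  1:1526  2:1570  3:499  4:1364  5:1881  6:1478  7:435
  8:1150  9:800  10:726  11:844  12:1604  13:1709  14:172  15:1306
  16:1078  17:72  18:728  19:1947  20:846  21:758  22:951  23:1170
  24:136  25:942  26:1079  27:1598  28:349  29:497  30:261  31:690
  32:480  33:1605  34:1286  35:1742  36:1805  37:493  38:4  39:257
  40:433  41:47  42:1558  43:1677  44:65
Giant step factor: 1526^(-45) ≡ 774 (mod 1949).
Scan 560·774^i mod 1949 for i = 0, 1, …:
  i=0: 560   i=1: 762   i=2: 1190   i=3: 1132
  i=4: 1067   i=5: 1431   i=6: 562   i=7: 361
  i=8: 707   i=9: 1498     …   i=40: 288
  i=41: 726
Match at i=41, j=10: x = 41·45 + 10 = 1855.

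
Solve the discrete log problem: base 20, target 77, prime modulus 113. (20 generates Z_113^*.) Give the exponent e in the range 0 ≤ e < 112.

6

Successive powers of 20 modulo 113:
  20^0=1  20^1=20  20^2=61  20^3=90  20^4=105  20^5=66
  20^6=77
So 20^6 ≡ 77 (mod 113), giving e = 6.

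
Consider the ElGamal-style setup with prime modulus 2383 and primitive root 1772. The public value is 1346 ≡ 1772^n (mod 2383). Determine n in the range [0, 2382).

1952

Baby-step giant-step with m = ceil(sqrt(2382)) = 49.
Baby table (1772^j mod 2383 for j=0..48):
  0:1  1:1772  2:1573  3:1629  4:775  5:692  6:1362  7:1868
  8:109  9:125  10:2264  11:1219  12:1070  13:1555  14:712  15:1057
  16:2349  17:1710  18:1327  19:1806  20:2246  21:302  22:1352  23:829
  24:1060  25:516  26:1663  27:1448  28:1748  29:1939  30:2005  31:2190
  32:1156  33:1435  34:159  35:554  36:2275  37:1647  38:1692  39:410
  40:2088  41:1520  42:650  43:811  44:143  45:798  46:937  47:1796
  48:1207
Giant step factor: 1772^(-49) ≡ 310 (mod 2383).
Scan 1346·310^i mod 2383 for i = 0, 1, …:
  i=0: 1346   i=1: 235   i=2: 1360   i=3: 2192
  i=4: 365   i=5: 1149   i=6: 1123   i=7: 212
  i=8: 1379   i=9: 933     …   i=38: 543
  i=39: 1520
Match at i=39, j=41: n = 39·49 + 41 = 1952.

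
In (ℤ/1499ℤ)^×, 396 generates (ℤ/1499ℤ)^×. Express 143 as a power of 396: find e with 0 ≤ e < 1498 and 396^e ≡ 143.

599

Baby-step giant-step with m = ceil(sqrt(1498)) = 39.
Baby table (396^j mod 1499 for j=0..38):
  0:1  1:396  2:920  3:63  4:964  5:998  6:971  7:772
  8:1415  9:1213  10:668  11:704  12:1469  13:112  14:881  15:1108
  16:1060  17:40  18:850  19:824  20:1021  21:1085  22:946  23:1365
  24:900  25:1137  26:552  27:1237  28:1178  29:299  30:1482  31:763
  32:849  33:428  34:101  35:1022  36:1481  37:367  38:1428
Giant step factor: 396^(-39) ≡ 538 (mod 1499).
Scan 143·538^i mod 1499 for i = 0, 1, …:
  i=0: 143   i=1: 485   i=2: 104   i=3: 489
  i=4: 757   i=5: 1037   i=6: 278   i=7: 1163
  i=8: 611   i=9: 437     …   i=14: 779
  i=15: 881
Match at i=15, j=14: e = 15·39 + 14 = 599.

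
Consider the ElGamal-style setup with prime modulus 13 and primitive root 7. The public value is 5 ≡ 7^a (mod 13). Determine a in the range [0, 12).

3

Successive powers of 7 modulo 13:
  7^0=1  7^1=7  7^2=10  7^3=5
So 7^3 ≡ 5 (mod 13), giving a = 3.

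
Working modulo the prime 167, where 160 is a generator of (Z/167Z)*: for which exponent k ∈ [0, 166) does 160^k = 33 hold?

160

Baby-step giant-step with m = ceil(sqrt(166)) = 13.
Baby table (160^j mod 167 for j=0..12):
  0:1  1:160  2:49  3:158  4:63  5:60  6:81  7:101
  8:128  9:106  10:93  11:17  12:48
Giant step factor: 160^(-13) ≡ 83 (mod 167).
Scan 33·83^i mod 167 for i = 0, 1, …:
  i=0: 33   i=1: 67   i=2: 50   i=3: 142
  i=4: 96   i=5: 119   i=6: 24   i=7: 155
  i=8: 6   i=9: 164   i=10: 85   i=11: 41
  i=12: 63
Match at i=12, j=4: k = 12·13 + 4 = 160.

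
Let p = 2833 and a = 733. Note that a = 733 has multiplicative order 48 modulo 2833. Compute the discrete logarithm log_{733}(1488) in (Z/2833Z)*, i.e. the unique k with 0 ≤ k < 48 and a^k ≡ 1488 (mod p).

Successive powers of 733 modulo 2833:
  733^0=1  733^1=733  733^2=1852  733^3=509  733^4=1974  733^5=2112
  733^6=1278  733^7=1884  733^8=1301  733^9=1745  733^10=1402  733^11=2120
  733^12=1476  733^13=2535  733^14=2540  733^15=539  733^16=1300  733^17=1012
  733^18=2383  733^19=1611  733^20=2335  733^21=423  733^22=1262  733^23=1488
So 733^23 ≡ 1488 (mod 2833), giving k = 23.

23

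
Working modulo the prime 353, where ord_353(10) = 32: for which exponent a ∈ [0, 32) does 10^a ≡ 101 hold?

5

Successive powers of 10 modulo 353:
  10^0=1  10^1=10  10^2=100  10^3=294  10^4=116  10^5=101
So 10^5 ≡ 101 (mod 353), giving a = 5.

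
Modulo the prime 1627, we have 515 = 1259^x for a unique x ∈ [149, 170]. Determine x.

170

Compute 1259^149 mod 1627 = 243, then multiply by 1259 repeatedly:
  1259^149=243  1259^150=61  1259^151=330  1259^152=585  1259^153=1111
  1259^154=1156  1259^155=866  1259^156=204  1259^157=1397  1259^158=36
  1259^159=1395  1259^160=772  1259^161=629  1259^162=1189  1259^163=111
  1259^164=1454  1259^165=211  1259^166=448  1259^167=1090  1259^168=749
  1259^169=958  1259^170=515
Found 515 at exponent 170.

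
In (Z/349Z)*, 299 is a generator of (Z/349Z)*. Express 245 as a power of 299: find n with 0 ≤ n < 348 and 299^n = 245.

Baby-step giant-step with m = ceil(sqrt(348)) = 19.
Baby table (299^j mod 349 for j=0..18):
  0:1  1:299  2:57  3:291  4:108  5:184  6:223  7:18
  8:147  9:328  10:3  11:199  12:171  13:175  14:324  15:203
  16:320  17:54  18:92
Giant step factor: 299^(-19) ≡ 72 (mod 349).
Scan 245·72^i mod 349 for i = 0, 1, …:
  i=0: 245   i=1: 190   i=2: 69   i=3: 82
  i=4: 320
Match at i=4, j=16: n = 4·19 + 16 = 92.

92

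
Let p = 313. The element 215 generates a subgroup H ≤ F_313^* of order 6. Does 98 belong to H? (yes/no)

98 ∈ ⟨215⟩ iff 98^6 ≡ 1 (mod 313), since |⟨215⟩| = 6.
98^6 mod 313 = 1.
Since 1 = 1, 98 lies in the subgroup.

yes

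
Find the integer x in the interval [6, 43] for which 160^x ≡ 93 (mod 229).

27

Compute 160^6 mod 229 = 15, then multiply by 160 repeatedly:
  160^6=15  160^7=110  160^8=196  160^9=216  160^10=210
  160^11=166  160^12=225  160^13=47  160^14=192  160^15=34
  160^16=173  160^17=200  160^18=169  160^19=18  160^20=132
  160^21=52  160^22=76  160^23=23  160^24=16  160^25=41
  160^26=148  160^27=93
Found 93 at exponent 27.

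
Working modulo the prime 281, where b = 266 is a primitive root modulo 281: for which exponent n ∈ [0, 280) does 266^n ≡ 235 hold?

83

Baby-step giant-step with m = ceil(sqrt(280)) = 17.
Baby table (266^j mod 281 for j=0..16):
  0:1  1:266  2:225  3:278  4:45  5:168  6:9  7:146
  8:58  9:254  10:124  11:107  12:81  13:190  14:241  15:38
  16:273
Giant step factor: 266^(-17) ≡ 185 (mod 281).
Scan 235·185^i mod 281 for i = 0, 1, …:
  i=0: 235   i=1: 201   i=2: 93   i=3: 64
  i=4: 38
Match at i=4, j=15: n = 4·17 + 15 = 83.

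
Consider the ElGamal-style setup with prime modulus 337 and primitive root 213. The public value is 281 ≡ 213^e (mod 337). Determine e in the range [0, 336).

Baby-step giant-step with m = ceil(sqrt(336)) = 19.
Baby table (213^j mod 337 for j=0..18):
  0:1  1:213  2:211  3:122  4:37  5:130  6:56  7:133
  8:21  9:92  10:50  11:203  12:103  13:34  14:165  15:97
  16:104  17:247  18:39
Giant step factor: 213^(-19) ≡ 317 (mod 337).
Scan 281·317^i mod 337 for i = 0, 1, …:
  i=0: 281   i=1: 109   i=2: 179   i=3: 127
  i=4: 156   i=5: 250   i=6: 55   i=7: 248
  i=8: 95   i=9: 122
Match at i=9, j=3: e = 9·19 + 3 = 174.

174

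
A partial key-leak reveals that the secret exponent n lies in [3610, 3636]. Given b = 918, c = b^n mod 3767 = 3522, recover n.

Compute 918^3610 mod 3767 = 3149, then multiply by 918 repeatedly:
  918^3610=3149  918^3611=1493  918^3612=3153  918^3613=1398  918^3614=2584
  918^3615=2669  918^3616=1592  918^3617=3627  918^3618=3325  918^3619=1080
  918^3620=719  918^3621=817  918^3622=373  918^3623=3384  918^3624=2504
  918^3625=802  918^3626=1671  918^3627=809  918^3628=563  918^3629=755
  918^3630=3729  918^3631=2786  918^3632=3522
Found 3522 at exponent 3632.

3632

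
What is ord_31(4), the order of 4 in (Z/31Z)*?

5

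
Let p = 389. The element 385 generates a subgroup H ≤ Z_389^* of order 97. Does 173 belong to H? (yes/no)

no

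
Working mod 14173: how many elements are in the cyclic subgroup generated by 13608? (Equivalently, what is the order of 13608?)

The order of 13608 must divide p − 1 = 14172 = 2^2 · 3 · 1181.
Divisors: 1, 2, 3, 4, 6, 12, 1181, 2362, 3543, 4724, 7086, 14172.
Check each in increasing order: 13608^1 ≡ 13608;  13608^2 ≡ 7419;  13608^3 ≡ 3473;  13608^4 ≡ 7802;  13608^6 ≡ 506;  13608^12 ≡ 922;  13608^1181 ≡ 10660;  13608^2362 ≡ 10659;  13608^3543 ≡ 14172;  13608^4724 ≡ 3513;  13608^7086 ≡ 1.
Smallest exponent giving 1 is 7086.

7086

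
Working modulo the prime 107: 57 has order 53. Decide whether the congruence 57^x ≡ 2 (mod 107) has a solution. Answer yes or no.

no

2 ∈ ⟨57⟩ iff 2^53 ≡ 1 (mod 107), since |⟨57⟩| = 53.
2^53 mod 107 = 106.
Since 106 ≠ 1, 2 does not lie in the subgroup.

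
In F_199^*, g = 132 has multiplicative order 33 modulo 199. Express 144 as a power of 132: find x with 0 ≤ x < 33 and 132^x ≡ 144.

5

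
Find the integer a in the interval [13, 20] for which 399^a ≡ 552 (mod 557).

Compute 399^13 mod 557 = 228, then multiply by 399 repeatedly:
  399^13=228  399^14=181  399^15=366  399^16=100  399^17=353
  399^18=483  399^19=552
Found 552 at exponent 19.

19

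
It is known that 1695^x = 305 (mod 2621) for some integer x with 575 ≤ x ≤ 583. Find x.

583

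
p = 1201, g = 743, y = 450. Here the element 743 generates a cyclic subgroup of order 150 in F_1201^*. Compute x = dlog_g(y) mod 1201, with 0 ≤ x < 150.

Baby-step giant-step with m = ceil(sqrt(150)) = 13.
Baby table (743^j mod 1201 for j=0..12):
  0:1  1:743  2:790  3:882  4:781  5:200  6:877  7:669
  8:1054  9:70  10:367  11:54  12:489
Giant step factor: 743^(-13) ≡ 1103 (mod 1201).
Scan 450·1103^i mod 1201 for i = 0, 1, …:
  i=0: 450   i=1: 337   i=2: 602   i=3: 1054
Match at i=3, j=8: x = 3·13 + 8 = 47.

47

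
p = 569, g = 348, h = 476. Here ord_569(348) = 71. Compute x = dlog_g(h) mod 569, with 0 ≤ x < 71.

Successive powers of 348 modulo 569:
  348^0=1  348^1=348  348^2=476
So 348^2 ≡ 476 (mod 569), giving x = 2.

2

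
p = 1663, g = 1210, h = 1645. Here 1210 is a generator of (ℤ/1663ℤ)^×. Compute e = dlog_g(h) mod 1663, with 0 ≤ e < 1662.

357

Baby-step giant-step with m = ceil(sqrt(1662)) = 41.
Baby table (1210^j mod 1663 for j=0..40):
  0:1  1:1210  2:660  3:360  4:1557  5:1454  6:1549  7:89
  8:1258  9:535  10:443  11:544  12:1355  13:1495  14:1269  15:541
  16:1051  17:1178  18:189  19:859  20:15  21:1520  22:1585  23:411
  24:73  25:191  26:1616  27:1335  28:577  29:1373  30:1656  31:1508
  32:369  33:806  34:742  35:1463  36:798  37:1040  38:1172  39:1244
  40:225
Giant step factor: 1210^(-41) ≡ 866 (mod 1663).
Scan 1645·866^i mod 1663 for i = 0, 1, …:
  i=0: 1645   i=1: 1042   i=2: 1026   i=3: 474
  i=4: 1386   i=5: 1253   i=6: 822   i=7: 88
  i=8: 1373
Match at i=8, j=29: e = 8·41 + 29 = 357.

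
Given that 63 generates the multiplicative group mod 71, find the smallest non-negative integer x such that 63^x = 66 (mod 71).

21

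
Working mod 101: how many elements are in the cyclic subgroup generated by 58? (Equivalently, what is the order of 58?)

The order of 58 must divide p − 1 = 100 = 2^2 · 5^2.
Divisors: 1, 2, 4, 5, 10, 20, 25, 50, 100.
Check each in increasing order: 58^1 ≡ 58;  58^2 ≡ 31;  58^4 ≡ 52;  58^5 ≡ 87;  58^10 ≡ 95;  58^20 ≡ 36;  58^25 ≡ 1.
Smallest exponent giving 1 is 25.

25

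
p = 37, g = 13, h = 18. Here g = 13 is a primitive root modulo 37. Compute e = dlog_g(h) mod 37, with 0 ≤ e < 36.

Successive powers of 13 modulo 37:
  13^0=1  13^1=13  13^2=21  13^3=14  13^4=34  13^5=35
  13^6=11  13^7=32  13^8=9  13^9=6  13^10=4  13^11=15
  13^12=10  13^13=19  13^14=25  13^15=29  13^16=7  13^17=17
  13^18=36  13^19=24  13^20=16  13^21=23  13^22=3  13^23=2
  13^24=26  13^25=5  13^26=28  13^27=31  13^28=33  13^29=22
  13^30=27  13^31=18
So 13^31 ≡ 18 (mod 37), giving e = 31.

31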